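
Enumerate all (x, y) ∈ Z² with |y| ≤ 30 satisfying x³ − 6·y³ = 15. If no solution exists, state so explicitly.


The equation is x³ - 6y³ = 15. For fixed y, x³ = 6·y³ + 15, so a solution requires the RHS to be a perfect cube.
Strategy: iterate y from -30 to 30, compute RHS = 6·y³ + 15, and check whether it is a (positive or negative) perfect cube.
Check small values of y:
  y = 0: RHS = 15 is not a perfect cube.
  y = 1: RHS = 21 is not a perfect cube.
  y = -1: RHS = 9 is not a perfect cube.
  y = 2: RHS = 63 is not a perfect cube.
  y = -2: RHS = -33 is not a perfect cube.
  y = 3: RHS = 177 is not a perfect cube.
  y = -3: RHS = -147 is not a perfect cube.
Continuing the search up to |y| = 30 finds no solutions either.
No (x, y) in the scanned range satisfies the equation.

No integer solutions with |y| ≤ 30.


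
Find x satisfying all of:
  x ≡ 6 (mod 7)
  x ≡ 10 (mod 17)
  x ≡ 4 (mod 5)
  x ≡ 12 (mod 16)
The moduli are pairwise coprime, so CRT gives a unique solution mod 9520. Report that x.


Product of moduli M = 7 · 17 · 5 · 16 = 9520.
Merge one congruence at a time:
  Start: x ≡ 6 (mod 7).
  Combine with x ≡ 10 (mod 17); new modulus lcm = 119.
    Write x = 6 + 7·t and substitute into x ≡ 10 (mod 17): 7·t ≡ 10 − 6 = 4 (mod 17).
    The inverse of 7 mod 17 is 5 (since 7·5 = 35 = 2·17 + 1), so t ≡ 5·4 = 20 ≡ 3 (mod 17).
    Then x = 6 + 7·3 = 27, valid modulo lcm(7, 17) = 119: x ≡ 27 (mod 119).
  Combine with x ≡ 4 (mod 5); new modulus lcm = 595.
    Write x = 27 + 119·t and substitute into x ≡ 4 (mod 5): 119·t ≡ 4 − 27 = -23 (mod 5).
    Reduce coefficients mod 5: 4·t ≡ 2 (mod 5).
    The inverse of 4 mod 5 is 4 (since 4·4 = 16 = 3·5 + 1), so t ≡ 4·2 = 8 ≡ 3 (mod 5).
    Then x = 27 + 119·3 = 384, valid modulo lcm(119, 5) = 595: x ≡ 384 (mod 595).
  Combine with x ≡ 12 (mod 16); new modulus lcm = 9520.
    Write x = 384 + 595·t and substitute into x ≡ 12 (mod 16): 595·t ≡ 12 − 384 = -372 (mod 16).
    Reduce coefficients mod 16: 3·t ≡ 12 (mod 16).
    The inverse of 3 mod 16 is 11 (since 3·11 = 33 = 2·16 + 1), so t ≡ 11·12 = 132 ≡ 4 (mod 16).
    Then x = 384 + 595·4 = 2764, valid modulo lcm(595, 16) = 9520: x ≡ 2764 (mod 9520).
Verify against each original: 2764 mod 7 = 6, 2764 mod 17 = 10, 2764 mod 5 = 4, 2764 mod 16 = 12.

x ≡ 2764 (mod 9520).


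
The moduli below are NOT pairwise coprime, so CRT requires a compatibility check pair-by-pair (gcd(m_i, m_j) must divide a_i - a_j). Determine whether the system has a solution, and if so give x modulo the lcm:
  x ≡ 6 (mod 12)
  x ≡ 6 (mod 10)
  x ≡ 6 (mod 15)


Moduli 12, 10, 15 are not pairwise coprime, so CRT works modulo lcm(m_i) when all pairwise compatibility conditions hold.
Pairwise compatibility: gcd(m_i, m_j) must divide a_i - a_j for every pair.
Merge one congruence at a time:
  Start: x ≡ 6 (mod 12).
  Combine with x ≡ 6 (mod 10): gcd(12, 10) = 2; 6 - 6 = 0, which IS divisible by 2, so compatible.
    Write x = 6 + 12·t and substitute into x ≡ 6 (mod 10): 12·t ≡ 6 − 6 = 0 (mod 10).
    Divide the congruence (and modulus) by g = 2: 6·t ≡ 0 (mod 5).
    Reduce coefficients mod 5: 1·t ≡ 0 (mod 5).
    So t ≡ 0 (mod 5).
    Then x = 6 + 12·0 = 6, valid modulo lcm(12, 10) = 60: x ≡ 6 (mod 60).
  Combine with x ≡ 6 (mod 15): gcd(60, 15) = 15; 6 - 6 = 0, which IS divisible by 15, so compatible.
    Write x = 6 + 60·t and substitute into x ≡ 6 (mod 15): 60·t ≡ 6 − 6 = 0 (mod 15).
    Divide the congruence (and modulus) by g = 15: 4·t ≡ 0 (mod 1).
    Modulo 1 every t works; take t = 0.
    Then x = 6 + 60·0 = 6, valid modulo lcm(60, 15) = 60: x ≡ 6 (mod 60).
Verify: 6 mod 12 = 6, 6 mod 10 = 6, 6 mod 15 = 6.

x ≡ 6 (mod 60).


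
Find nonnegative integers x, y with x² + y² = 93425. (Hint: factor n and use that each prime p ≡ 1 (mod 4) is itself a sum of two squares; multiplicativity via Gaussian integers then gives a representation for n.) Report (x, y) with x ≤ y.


Step 1: Factor n = 93425 = 5^2 · 37 · 101.
Step 2: Check the mod-4 condition on each prime factor: 5 ≡ 1 (mod 4), exponent 2; 37 ≡ 1 (mod 4), exponent 1; 101 ≡ 1 (mod 4), exponent 1.
All primes ≡ 3 (mod 4) appear to even exponent (or don't appear), so by the two-squares theorem n IS expressible as a sum of two squares.
Step 3: Build a representation. Group n = k² · m with k = 5 and m = 37 · 101 = 3737 (a product of primes ≡ 1 (mod 4)); a representation of m scales to one of n via (k·x)² + (k·y)² = k²(x² + y²). Each prime p ≡ 1 (mod 4) is itself a sum of two squares; find a² by testing p − a² for a perfect square:
  37: 37 − 1² = 36 = 6² ⇒ 37 = 1² + 6².
  101: 101 − 1² = 100 = 10² ⇒ 101 = 1² + 10².
  Combine using the Brahmagupta–Fibonacci identity (a² + b²)(c² + d²) = (ac − bd)² + (ad + bc)² = (ac + bd)² + (ad − bc)²:
  37 · 101 = 3737: from (1² + 6²)(1² + 10²), take (1·1 − 6·10, 1·10 + 6·1) = (1 − 60, 10 + 6) = (-59, 16); dropping signs (only squares matter) gives (59, 16); check 59² + 16² = 3481 + 256 = 3737 ✓.
  Scale by k = 5: (5·59, 5·16) = (295, 80).
Step 4: Order so x ≤ y and verify: 80² + 295² = 6400 + 87025 = 93425 = n. ✓

n = 93425 = 80² + 295² (one valid representation with x ≤ y).


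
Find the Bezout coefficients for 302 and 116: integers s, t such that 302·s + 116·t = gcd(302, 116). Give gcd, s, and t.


Euclidean algorithm on (302, 116) — divide until remainder is 0:
  302 = 2 · 116 + 70
  116 = 1 · 70 + 46
  70 = 1 · 46 + 24
  46 = 1 · 24 + 22
  24 = 1 · 22 + 2
  22 = 11 · 2 + 0
gcd(302, 116) = 2.
Track Bezout coefficients alongside the remainders: start with r₀ = 302 = a·1 + b·0 (s = 1, t = 0) and r₁ = 116 = a·0 + b·1 (s = 0, t = 1); each new remainder r_{k+1} = r_{k-1} − q_k·r_k inherits s_{k+1} = s_{k-1} − q_k·s_k, t_{k+1} = t_{k-1} − q_k·t_k, so r_k = a·s_k + b·t_k at every step:
  q = 2: r = 70, s = 1 − 2·0 = 1, t = 0 − 2·1 = -2  (check: 302·1 + 116·(-2) = 70)
  q = 1: r = 46, s = 0 − 1·1 = -1, t = 1 − 1·(-2) = 3  (check: 302·(-1) + 116·3 = 46)
  q = 1: r = 24, s = 1 − 1·(-1) = 2, t = -2 − 1·3 = -5  (check: 302·2 + 116·(-5) = 24)
  q = 1: r = 22, s = -1 − 1·2 = -3, t = 3 − 1·(-5) = 8  (check: 302·(-3) + 116·8 = 22)
  q = 1: r = 2, s = 2 − 1·(-3) = 5, t = -5 − 1·8 = -13  (check: 302·5 + 116·(-13) = 2)
The row with r = 2 (the gcd) gives the Bezout coefficients s = 5, t = -13.
Result: 302 · (5) + 116 · (-13) = 2.

gcd(302, 116) = 2; s = 5, t = -13 (check: 302·5 + 116·(-13) = 2).


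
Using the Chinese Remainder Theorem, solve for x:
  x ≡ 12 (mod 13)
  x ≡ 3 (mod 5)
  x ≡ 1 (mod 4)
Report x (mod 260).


Moduli 13, 5, 4 are pairwise coprime; by CRT there is a unique solution modulo M = 13 · 5 · 4 = 260.
Solve pairwise, accumulating the modulus:
  Start with x ≡ 12 (mod 13).
  Combine with x ≡ 3 (mod 5): since gcd(13, 5) = 1, we get a unique residue mod 65.
    Write x = 12 + 13·t and substitute into x ≡ 3 (mod 5): 13·t ≡ 3 − 12 = -9 (mod 5).
    Reduce coefficients mod 5: 3·t ≡ 1 (mod 5).
    The inverse of 3 mod 5 is 2 (since 3·2 = 6 = 1·5 + 1), so t ≡ 2·1 = 2 ≡ 2 (mod 5).
    Then x = 12 + 13·2 = 38, valid modulo lcm(13, 5) = 65: x ≡ 38 (mod 65).
  Combine with x ≡ 1 (mod 4): since gcd(65, 4) = 1, we get a unique residue mod 260.
    Write x = 38 + 65·t and substitute into x ≡ 1 (mod 4): 65·t ≡ 1 − 38 = -37 (mod 4).
    Reduce coefficients mod 4: 1·t ≡ 3 (mod 4).
    So t ≡ 3 (mod 4).
    Then x = 38 + 65·3 = 233, valid modulo lcm(65, 4) = 260: x ≡ 233 (mod 260).
Verify: 233 mod 13 = 12 ✓, 233 mod 5 = 3 ✓, 233 mod 4 = 1 ✓.

x ≡ 233 (mod 260).


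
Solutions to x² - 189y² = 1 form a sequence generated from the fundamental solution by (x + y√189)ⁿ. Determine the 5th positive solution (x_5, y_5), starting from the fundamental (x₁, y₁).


Step 1: Find the fundamental solution (x₁, y₁) of x² - 189y² = 1.
  Expand √189 as a continued fraction. a₀ = ⌊√189⌋ = 13; iterate m_{k+1} = d_k·a_k − m_k, d_{k+1} = (189 − m_{k+1}²)/d_k, a_{k+1} = ⌊(a₀ + m_{k+1})/d_{k+1}⌋ (starting m₀ = 0, d₀ = 1), with convergents p_k = a_k·p_{k-1} + p_{k-2}, q_k = a_k·q_{k-1} + q_{k-2} (p₋₁ = 1, q₋₁ = 0):
  k = 0: a₀ = 13; p₀/q₀ = 13/1; p₀² − 189·q₀² = 169 − 189 = -20.
  k = 1: m = 13, d = 20, a = ⌊(13 + 13)/20⌋ = 1; p/q = (1·13 + 1)/(1·1 + 0) = 14/1; p² − 189·q² = 196 − 189 = 7.
  k = 2: m = 7, d = 7, a = ⌊(13 + 7)/7⌋ = 2; p/q = (2·14 + 13)/(2·1 + 1) = 41/3; p² − 189·q² = 1681 − 1701 = -20.
  k = 3: m = 7, d = 20, a = ⌊(13 + 7)/20⌋ = 1; p/q = (1·41 + 14)/(1·3 + 1) = 55/4; p² − 189·q² = 3025 − 3024 = 1.
  The first convergent with p² − 189·q² = 1 gives the fundamental solution (x₁, y₁) = (55, 4).
Step 2: Apply the recurrence (x_{n+1}, y_{n+1}) = (x₁x_n + 189y₁y_n, x₁y_n + y₁x_n) repeatedly.
  From (x_1, y_1) = (55, 4): x_2 = 55·55 + 189·4·4 = 6049; y_2 = 55·4 + 4·55 = 440.
  From (x_2, y_2) = (6049, 440): x_3 = 55·6049 + 189·4·440 = 665335; y_3 = 55·440 + 4·6049 = 48396.
  From (x_3, y_3) = (665335, 48396): x_4 = 55·665335 + 189·4·48396 = 73180801; y_4 = 55·48396 + 4·665335 = 5323120.
  From (x_4, y_4) = (73180801, 5323120): x_5 = 55·73180801 + 189·4·5323120 = 8049222775; y_5 = 55·5323120 + 4·73180801 = 585494804.
Step 3: Verify x_5² - 189·y_5² = 64789987281578700625 - 64789987281578700624 = 1 (should be 1). ✓

(x_1, y_1) = (55, 4); (x_5, y_5) = (8049222775, 585494804).


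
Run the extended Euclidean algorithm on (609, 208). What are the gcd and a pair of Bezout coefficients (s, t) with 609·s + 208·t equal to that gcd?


Euclidean algorithm on (609, 208) — divide until remainder is 0:
  609 = 2 · 208 + 193
  208 = 1 · 193 + 15
  193 = 12 · 15 + 13
  15 = 1 · 13 + 2
  13 = 6 · 2 + 1
  2 = 2 · 1 + 0
gcd(609, 208) = 1.
Track Bezout coefficients alongside the remainders: start with r₀ = 609 = a·1 + b·0 (s = 1, t = 0) and r₁ = 208 = a·0 + b·1 (s = 0, t = 1); each new remainder r_{k+1} = r_{k-1} − q_k·r_k inherits s_{k+1} = s_{k-1} − q_k·s_k, t_{k+1} = t_{k-1} − q_k·t_k, so r_k = a·s_k + b·t_k at every step:
  q = 2: r = 193, s = 1 − 2·0 = 1, t = 0 − 2·1 = -2  (check: 609·1 + 208·(-2) = 193)
  q = 1: r = 15, s = 0 − 1·1 = -1, t = 1 − 1·(-2) = 3  (check: 609·(-1) + 208·3 = 15)
  q = 12: r = 13, s = 1 − 12·(-1) = 13, t = -2 − 12·3 = -38  (check: 609·13 + 208·(-38) = 13)
  q = 1: r = 2, s = -1 − 1·13 = -14, t = 3 − 1·(-38) = 41  (check: 609·(-14) + 208·41 = 2)
  q = 6: r = 1, s = 13 − 6·(-14) = 97, t = -38 − 6·41 = -284  (check: 609·97 + 208·(-284) = 1)
The row with r = 1 (the gcd) gives the Bezout coefficients s = 97, t = -284.
Result: 609 · (97) + 208 · (-284) = 1.

gcd(609, 208) = 1; s = 97, t = -284 (check: 609·97 + 208·(-284) = 1).


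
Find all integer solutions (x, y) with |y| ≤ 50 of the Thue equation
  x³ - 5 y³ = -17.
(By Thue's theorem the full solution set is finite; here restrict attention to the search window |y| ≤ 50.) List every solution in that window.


The equation is x³ - 5y³ = -17. For fixed y, x³ = 5·y³ − 17, so a solution requires the RHS to be a perfect cube.
Strategy: iterate y from -50 to 50, compute RHS = 5·y³ − 17, and check whether it is a (positive or negative) perfect cube.
Check small values of y:
  y = 0: RHS = -17 is not a perfect cube.
  y = 1: RHS = -12 is not a perfect cube.
  y = -1: RHS = -22 is not a perfect cube.
  y = 2: RHS = 23 is not a perfect cube.
  y = -2: RHS = -57 is not a perfect cube.
  y = 3: RHS = 118 is not a perfect cube.
  y = -3: RHS = -152 is not a perfect cube.
Continuing the search up to |y| = 50 finds no solutions either.
No (x, y) in the scanned range satisfies the equation.

No integer solutions with |y| ≤ 50.


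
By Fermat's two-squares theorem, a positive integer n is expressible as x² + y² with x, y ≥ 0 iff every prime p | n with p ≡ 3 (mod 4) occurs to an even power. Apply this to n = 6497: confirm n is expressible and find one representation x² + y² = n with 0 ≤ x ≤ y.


Step 1: Factor n = 6497 = 73 · 89.
Step 2: Check the mod-4 condition on each prime factor: 73 ≡ 1 (mod 4), exponent 1; 89 ≡ 1 (mod 4), exponent 1.
All primes ≡ 3 (mod 4) appear to even exponent (or don't appear), so by the two-squares theorem n IS expressible as a sum of two squares.
Step 3: Build a representation. Here n = 73 · 89 is a product of primes ≡ 1 (mod 4). Each prime p ≡ 1 (mod 4) is itself a sum of two squares; find a² by testing p − a² for a perfect square:
  73: 73 − 1² = 72, 73 − 2² = 69, 73 − 3² = 64 = 8² ⇒ 73 = 3² + 8².
  89: 89 − 1² = 88, 89 − 2² = 85, 89 − 3² = 80, 89 − 4² = 73, 89 − 5² = 64 = 8² ⇒ 89 = 5² + 8².
  Combine using the Brahmagupta–Fibonacci identity (a² + b²)(c² + d²) = (ac − bd)² + (ad + bc)² = (ac + bd)² + (ad − bc)²:
  73 · 89 = 6497: from (3² + 8²)(5² + 8²), take (3·5 − 8·8, 3·8 + 8·5) = (15 − 64, 24 + 40) = (-49, 64); dropping signs (only squares matter) gives (49, 64); check 49² + 64² = 2401 + 4096 = 6497 ✓.
Step 4: Order so x ≤ y and verify: 49² + 64² = 2401 + 4096 = 6497 = n. ✓

n = 6497 = 49² + 64² (one valid representation with x ≤ y).


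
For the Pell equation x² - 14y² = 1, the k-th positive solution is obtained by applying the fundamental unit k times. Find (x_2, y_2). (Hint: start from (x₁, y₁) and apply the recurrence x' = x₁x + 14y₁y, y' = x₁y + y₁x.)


Step 1: Find the fundamental solution (x₁, y₁) of x² - 14y² = 1.
  Expand √14 as a continued fraction. a₀ = ⌊√14⌋ = 3; iterate m_{k+1} = d_k·a_k − m_k, d_{k+1} = (14 − m_{k+1}²)/d_k, a_{k+1} = ⌊(a₀ + m_{k+1})/d_{k+1}⌋ (starting m₀ = 0, d₀ = 1), with convergents p_k = a_k·p_{k-1} + p_{k-2}, q_k = a_k·q_{k-1} + q_{k-2} (p₋₁ = 1, q₋₁ = 0):
  k = 0: a₀ = 3; p₀/q₀ = 3/1; p₀² − 14·q₀² = 9 − 14 = -5.
  k = 1: m = 3, d = 5, a = ⌊(3 + 3)/5⌋ = 1; p/q = (1·3 + 1)/(1·1 + 0) = 4/1; p² − 14·q² = 16 − 14 = 2.
  k = 2: m = 2, d = 2, a = ⌊(3 + 2)/2⌋ = 2; p/q = (2·4 + 3)/(2·1 + 1) = 11/3; p² − 14·q² = 121 − 126 = -5.
  k = 3: m = 2, d = 5, a = ⌊(3 + 2)/5⌋ = 1; p/q = (1·11 + 4)/(1·3 + 1) = 15/4; p² − 14·q² = 225 − 224 = 1.
  The first convergent with p² − 14·q² = 1 gives the fundamental solution (x₁, y₁) = (15, 4).
Step 2: Apply the recurrence (x_{n+1}, y_{n+1}) = (x₁x_n + 14y₁y_n, x₁y_n + y₁x_n) repeatedly.
  From (x_1, y_1) = (15, 4): x_2 = 15·15 + 14·4·4 = 449; y_2 = 15·4 + 4·15 = 120.
Step 3: Verify x_2² - 14·y_2² = 201601 - 201600 = 1 (should be 1). ✓

(x_1, y_1) = (15, 4); (x_2, y_2) = (449, 120).


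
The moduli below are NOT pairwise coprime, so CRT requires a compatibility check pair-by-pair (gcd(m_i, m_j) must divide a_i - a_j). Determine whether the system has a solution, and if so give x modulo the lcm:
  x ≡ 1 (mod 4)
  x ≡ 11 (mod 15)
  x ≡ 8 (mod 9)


Moduli 4, 15, 9 are not pairwise coprime, so CRT works modulo lcm(m_i) when all pairwise compatibility conditions hold.
Pairwise compatibility: gcd(m_i, m_j) must divide a_i - a_j for every pair.
Merge one congruence at a time:
  Start: x ≡ 1 (mod 4).
  Combine with x ≡ 11 (mod 15): gcd(4, 15) = 1; 11 - 1 = 10, which IS divisible by 1, so compatible.
    Write x = 1 + 4·t and substitute into x ≡ 11 (mod 15): 4·t ≡ 11 − 1 = 10 (mod 15).
    The inverse of 4 mod 15 is 4 (since 4·4 = 16 = 1·15 + 1), so t ≡ 4·10 = 40 ≡ 10 (mod 15).
    Then x = 1 + 4·10 = 41, valid modulo lcm(4, 15) = 60: x ≡ 41 (mod 60).
  Combine with x ≡ 8 (mod 9): gcd(60, 9) = 3; 8 - 41 = -33, which IS divisible by 3, so compatible.
    Write x = 41 + 60·t and substitute into x ≡ 8 (mod 9): 60·t ≡ 8 − 41 = -33 (mod 9).
    Divide the congruence (and modulus) by g = 3: 20·t ≡ -11 (mod 3).
    Reduce coefficients mod 3: 2·t ≡ 1 (mod 3).
    The inverse of 2 mod 3 is 2 (since 2·2 = 4 = 1·3 + 1), so t ≡ 2·1 = 2 ≡ 2 (mod 3).
    Then x = 41 + 60·2 = 161, valid modulo lcm(60, 9) = 180: x ≡ 161 (mod 180).
Verify: 161 mod 4 = 1, 161 mod 15 = 11, 161 mod 9 = 8.

x ≡ 161 (mod 180).


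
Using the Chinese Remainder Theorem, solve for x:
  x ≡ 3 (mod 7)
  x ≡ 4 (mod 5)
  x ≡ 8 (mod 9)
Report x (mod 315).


Moduli 7, 5, 9 are pairwise coprime; by CRT there is a unique solution modulo M = 7 · 5 · 9 = 315.
Solve pairwise, accumulating the modulus:
  Start with x ≡ 3 (mod 7).
  Combine with x ≡ 4 (mod 5): since gcd(7, 5) = 1, we get a unique residue mod 35.
    Write x = 3 + 7·t and substitute into x ≡ 4 (mod 5): 7·t ≡ 4 − 3 = 1 (mod 5).
    Reduce coefficients mod 5: 2·t ≡ 1 (mod 5).
    The inverse of 2 mod 5 is 3 (since 2·3 = 6 = 1·5 + 1), so t ≡ 3·1 = 3 ≡ 3 (mod 5).
    Then x = 3 + 7·3 = 24, valid modulo lcm(7, 5) = 35: x ≡ 24 (mod 35).
  Combine with x ≡ 8 (mod 9): since gcd(35, 9) = 1, we get a unique residue mod 315.
    Write x = 24 + 35·t and substitute into x ≡ 8 (mod 9): 35·t ≡ 8 − 24 = -16 (mod 9).
    Reduce coefficients mod 9: 8·t ≡ 2 (mod 9).
    The inverse of 8 mod 9 is 8 (since 8·8 = 64 = 7·9 + 1), so t ≡ 8·2 = 16 ≡ 7 (mod 9).
    Then x = 24 + 35·7 = 269, valid modulo lcm(35, 9) = 315: x ≡ 269 (mod 315).
Verify: 269 mod 7 = 3 ✓, 269 mod 5 = 4 ✓, 269 mod 9 = 8 ✓.

x ≡ 269 (mod 315).


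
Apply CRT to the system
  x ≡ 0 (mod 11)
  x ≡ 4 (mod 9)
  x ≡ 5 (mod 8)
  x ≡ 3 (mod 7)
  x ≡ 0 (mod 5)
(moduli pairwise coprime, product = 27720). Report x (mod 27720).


Product of moduli M = 11 · 9 · 8 · 7 · 5 = 27720.
Merge one congruence at a time:
  Start: x ≡ 0 (mod 11).
  Combine with x ≡ 4 (mod 9); new modulus lcm = 99.
    Write x = 0 + 11·t and substitute into x ≡ 4 (mod 9): 11·t ≡ 4 − 0 = 4 (mod 9).
    Reduce coefficients mod 9: 2·t ≡ 4 (mod 9).
    The inverse of 2 mod 9 is 5 (since 2·5 = 10 = 1·9 + 1), so t ≡ 5·4 = 20 ≡ 2 (mod 9).
    Then x = 0 + 11·2 = 22, valid modulo lcm(11, 9) = 99: x ≡ 22 (mod 99).
  Combine with x ≡ 5 (mod 8); new modulus lcm = 792.
    Write x = 22 + 99·t and substitute into x ≡ 5 (mod 8): 99·t ≡ 5 − 22 = -17 (mod 8).
    Reduce coefficients mod 8: 3·t ≡ 7 (mod 8).
    The inverse of 3 mod 8 is 3 (since 3·3 = 9 = 1·8 + 1), so t ≡ 3·7 = 21 ≡ 5 (mod 8).
    Then x = 22 + 99·5 = 517, valid modulo lcm(99, 8) = 792: x ≡ 517 (mod 792).
  Combine with x ≡ 3 (mod 7); new modulus lcm = 5544.
    Write x = 517 + 792·t and substitute into x ≡ 3 (mod 7): 792·t ≡ 3 − 517 = -514 (mod 7).
    Reduce coefficients mod 7: 1·t ≡ 4 (mod 7).
    So t ≡ 4 (mod 7).
    Then x = 517 + 792·4 = 3685, valid modulo lcm(792, 7) = 5544: x ≡ 3685 (mod 5544).
  Combine with x ≡ 0 (mod 5); new modulus lcm = 27720.
    Write x = 3685 + 5544·t and substitute into x ≡ 0 (mod 5): 5544·t ≡ 0 − 3685 = -3685 (mod 5).
    Reduce coefficients mod 5: 4·t ≡ 0 (mod 5).
    The inverse of 4 mod 5 is 4 (since 4·4 = 16 = 3·5 + 1), so t ≡ 4·0 = 0 ≡ 0 (mod 5).
    Then x = 3685 + 5544·0 = 3685, valid modulo lcm(5544, 5) = 27720: x ≡ 3685 (mod 27720).
Verify against each original: 3685 mod 11 = 0, 3685 mod 9 = 4, 3685 mod 8 = 5, 3685 mod 7 = 3, 3685 mod 5 = 0.

x ≡ 3685 (mod 27720).


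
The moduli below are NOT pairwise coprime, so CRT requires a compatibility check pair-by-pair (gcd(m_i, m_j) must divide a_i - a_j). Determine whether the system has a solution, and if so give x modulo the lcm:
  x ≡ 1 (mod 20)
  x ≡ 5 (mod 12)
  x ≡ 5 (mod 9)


Moduli 20, 12, 9 are not pairwise coprime, so CRT works modulo lcm(m_i) when all pairwise compatibility conditions hold.
Pairwise compatibility: gcd(m_i, m_j) must divide a_i - a_j for every pair.
Merge one congruence at a time:
  Start: x ≡ 1 (mod 20).
  Combine with x ≡ 5 (mod 12): gcd(20, 12) = 4; 5 - 1 = 4, which IS divisible by 4, so compatible.
    Write x = 1 + 20·t and substitute into x ≡ 5 (mod 12): 20·t ≡ 5 − 1 = 4 (mod 12).
    Divide the congruence (and modulus) by g = 4: 5·t ≡ 1 (mod 3).
    Reduce coefficients mod 3: 2·t ≡ 1 (mod 3).
    The inverse of 2 mod 3 is 2 (since 2·2 = 4 = 1·3 + 1), so t ≡ 2·1 = 2 ≡ 2 (mod 3).
    Then x = 1 + 20·2 = 41, valid modulo lcm(20, 12) = 60: x ≡ 41 (mod 60).
  Combine with x ≡ 5 (mod 9): gcd(60, 9) = 3; 5 - 41 = -36, which IS divisible by 3, so compatible.
    Write x = 41 + 60·t and substitute into x ≡ 5 (mod 9): 60·t ≡ 5 − 41 = -36 (mod 9).
    Divide the congruence (and modulus) by g = 3: 20·t ≡ -12 (mod 3).
    Reduce coefficients mod 3: 2·t ≡ 0 (mod 3).
    The inverse of 2 mod 3 is 2 (since 2·2 = 4 = 1·3 + 1), so t ≡ 2·0 = 0 ≡ 0 (mod 3).
    Then x = 41 + 60·0 = 41, valid modulo lcm(60, 9) = 180: x ≡ 41 (mod 180).
Verify: 41 mod 20 = 1, 41 mod 12 = 5, 41 mod 9 = 5.

x ≡ 41 (mod 180).


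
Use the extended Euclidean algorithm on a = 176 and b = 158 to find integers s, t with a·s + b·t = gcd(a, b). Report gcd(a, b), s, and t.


Euclidean algorithm on (176, 158) — divide until remainder is 0:
  176 = 1 · 158 + 18
  158 = 8 · 18 + 14
  18 = 1 · 14 + 4
  14 = 3 · 4 + 2
  4 = 2 · 2 + 0
gcd(176, 158) = 2.
Track Bezout coefficients alongside the remainders: start with r₀ = 176 = a·1 + b·0 (s = 1, t = 0) and r₁ = 158 = a·0 + b·1 (s = 0, t = 1); each new remainder r_{k+1} = r_{k-1} − q_k·r_k inherits s_{k+1} = s_{k-1} − q_k·s_k, t_{k+1} = t_{k-1} − q_k·t_k, so r_k = a·s_k + b·t_k at every step:
  q = 1: r = 18, s = 1 − 1·0 = 1, t = 0 − 1·1 = -1  (check: 176·1 + 158·(-1) = 18)
  q = 8: r = 14, s = 0 − 8·1 = -8, t = 1 − 8·(-1) = 9  (check: 176·(-8) + 158·9 = 14)
  q = 1: r = 4, s = 1 − 1·(-8) = 9, t = -1 − 1·9 = -10  (check: 176·9 + 158·(-10) = 4)
  q = 3: r = 2, s = -8 − 3·9 = -35, t = 9 − 3·(-10) = 39  (check: 176·(-35) + 158·39 = 2)
The row with r = 2 (the gcd) gives the Bezout coefficients s = -35, t = 39.
Result: 176 · (-35) + 158 · (39) = 2.

gcd(176, 158) = 2; s = -35, t = 39 (check: 176·(-35) + 158·39 = 2).


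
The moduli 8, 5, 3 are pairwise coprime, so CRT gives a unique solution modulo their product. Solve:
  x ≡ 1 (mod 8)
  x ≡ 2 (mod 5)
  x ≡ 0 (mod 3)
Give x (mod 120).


Moduli 8, 5, 3 are pairwise coprime; by CRT there is a unique solution modulo M = 8 · 5 · 3 = 120.
Solve pairwise, accumulating the modulus:
  Start with x ≡ 1 (mod 8).
  Combine with x ≡ 2 (mod 5): since gcd(8, 5) = 1, we get a unique residue mod 40.
    Write x = 1 + 8·t and substitute into x ≡ 2 (mod 5): 8·t ≡ 2 − 1 = 1 (mod 5).
    Reduce coefficients mod 5: 3·t ≡ 1 (mod 5).
    The inverse of 3 mod 5 is 2 (since 3·2 = 6 = 1·5 + 1), so t ≡ 2·1 = 2 ≡ 2 (mod 5).
    Then x = 1 + 8·2 = 17, valid modulo lcm(8, 5) = 40: x ≡ 17 (mod 40).
  Combine with x ≡ 0 (mod 3): since gcd(40, 3) = 1, we get a unique residue mod 120.
    Write x = 17 + 40·t and substitute into x ≡ 0 (mod 3): 40·t ≡ 0 − 17 = -17 (mod 3).
    Reduce coefficients mod 3: 1·t ≡ 1 (mod 3).
    So t ≡ 1 (mod 3).
    Then x = 17 + 40·1 = 57, valid modulo lcm(40, 3) = 120: x ≡ 57 (mod 120).
Verify: 57 mod 8 = 1 ✓, 57 mod 5 = 2 ✓, 57 mod 3 = 0 ✓.

x ≡ 57 (mod 120).


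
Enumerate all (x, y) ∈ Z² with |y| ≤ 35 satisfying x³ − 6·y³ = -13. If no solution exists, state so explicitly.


The equation is x³ - 6y³ = -13. For fixed y, x³ = 6·y³ − 13, so a solution requires the RHS to be a perfect cube.
Strategy: iterate y from -35 to 35, compute RHS = 6·y³ − 13, and check whether it is a (positive or negative) perfect cube.
Check small values of y:
  y = 0: RHS = -13 is not a perfect cube.
  y = 1: RHS = -7 is not a perfect cube.
  y = -1: RHS = -19 is not a perfect cube.
  y = 2: RHS = 35 is not a perfect cube.
  y = -2: RHS = -61 is not a perfect cube.
  y = 3: RHS = 149 is not a perfect cube.
  y = -3: RHS = -175 is not a perfect cube.
Continuing the search up to |y| = 35 finds no solutions either.
No (x, y) in the scanned range satisfies the equation.

No integer solutions with |y| ≤ 35.


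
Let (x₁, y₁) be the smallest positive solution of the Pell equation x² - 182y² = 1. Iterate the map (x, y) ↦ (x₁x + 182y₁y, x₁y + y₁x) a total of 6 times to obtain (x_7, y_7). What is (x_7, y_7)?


Step 1: Find the fundamental solution (x₁, y₁) of x² - 182y² = 1.
  Expand √182 as a continued fraction. a₀ = ⌊√182⌋ = 13; iterate m_{k+1} = d_k·a_k − m_k, d_{k+1} = (182 − m_{k+1}²)/d_k, a_{k+1} = ⌊(a₀ + m_{k+1})/d_{k+1}⌋ (starting m₀ = 0, d₀ = 1), with convergents p_k = a_k·p_{k-1} + p_{k-2}, q_k = a_k·q_{k-1} + q_{k-2} (p₋₁ = 1, q₋₁ = 0):
  k = 0: a₀ = 13; p₀/q₀ = 13/1; p₀² − 182·q₀² = 169 − 182 = -13.
  k = 1: m = 13, d = 13, a = ⌊(13 + 13)/13⌋ = 2; p/q = (2·13 + 1)/(2·1 + 0) = 27/2; p² − 182·q² = 729 − 728 = 1.
  The first convergent with p² − 182·q² = 1 gives the fundamental solution (x₁, y₁) = (27, 2).
Step 2: Apply the recurrence (x_{n+1}, y_{n+1}) = (x₁x_n + 182y₁y_n, x₁y_n + y₁x_n) repeatedly.
  From (x_1, y_1) = (27, 2): x_2 = 27·27 + 182·2·2 = 1457; y_2 = 27·2 + 2·27 = 108.
  From (x_2, y_2) = (1457, 108): x_3 = 27·1457 + 182·2·108 = 78651; y_3 = 27·108 + 2·1457 = 5830.
  From (x_3, y_3) = (78651, 5830): x_4 = 27·78651 + 182·2·5830 = 4245697; y_4 = 27·5830 + 2·78651 = 314712.
  From (x_4, y_4) = (4245697, 314712): x_5 = 27·4245697 + 182·2·314712 = 229188987; y_5 = 27·314712 + 2·4245697 = 16988618.
  From (x_5, y_5) = (229188987, 16988618): x_6 = 27·229188987 + 182·2·16988618 = 12371959601; y_6 = 27·16988618 + 2·229188987 = 917070660.
  From (x_6, y_6) = (12371959601, 917070660): x_7 = 27·12371959601 + 182·2·917070660 = 667856629467; y_7 = 27·917070660 + 2·12371959601 = 49504827022.
Step 3: Verify x_7² - 182·y_7² = 446032477523021732704089 - 446032477523021732704088 = 1 (should be 1). ✓

(x_1, y_1) = (27, 2); (x_7, y_7) = (667856629467, 49504827022).


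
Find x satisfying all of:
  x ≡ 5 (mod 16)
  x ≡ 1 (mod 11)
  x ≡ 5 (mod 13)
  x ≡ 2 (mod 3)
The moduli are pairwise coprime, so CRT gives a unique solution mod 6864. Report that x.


Product of moduli M = 16 · 11 · 13 · 3 = 6864.
Merge one congruence at a time:
  Start: x ≡ 5 (mod 16).
  Combine with x ≡ 1 (mod 11); new modulus lcm = 176.
    Write x = 5 + 16·t and substitute into x ≡ 1 (mod 11): 16·t ≡ 1 − 5 = -4 (mod 11).
    Reduce coefficients mod 11: 5·t ≡ 7 (mod 11).
    The inverse of 5 mod 11 is 9 (since 5·9 = 45 = 4·11 + 1), so t ≡ 9·7 = 63 ≡ 8 (mod 11).
    Then x = 5 + 16·8 = 133, valid modulo lcm(16, 11) = 176: x ≡ 133 (mod 176).
  Combine with x ≡ 5 (mod 13); new modulus lcm = 2288.
    Write x = 133 + 176·t and substitute into x ≡ 5 (mod 13): 176·t ≡ 5 − 133 = -128 (mod 13).
    Reduce coefficients mod 13: 7·t ≡ 2 (mod 13).
    The inverse of 7 mod 13 is 2 (since 7·2 = 14 = 1·13 + 1), so t ≡ 2·2 = 4 ≡ 4 (mod 13).
    Then x = 133 + 176·4 = 837, valid modulo lcm(176, 13) = 2288: x ≡ 837 (mod 2288).
  Combine with x ≡ 2 (mod 3); new modulus lcm = 6864.
    Write x = 837 + 2288·t and substitute into x ≡ 2 (mod 3): 2288·t ≡ 2 − 837 = -835 (mod 3).
    Reduce coefficients mod 3: 2·t ≡ 2 (mod 3).
    The inverse of 2 mod 3 is 2 (since 2·2 = 4 = 1·3 + 1), so t ≡ 2·2 = 4 ≡ 1 (mod 3).
    Then x = 837 + 2288·1 = 3125, valid modulo lcm(2288, 3) = 6864: x ≡ 3125 (mod 6864).
Verify against each original: 3125 mod 16 = 5, 3125 mod 11 = 1, 3125 mod 13 = 5, 3125 mod 3 = 2.

x ≡ 3125 (mod 6864).


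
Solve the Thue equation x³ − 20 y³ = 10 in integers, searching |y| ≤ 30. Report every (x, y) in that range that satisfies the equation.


The equation is x³ - 20y³ = 10. For fixed y, x³ = 20·y³ + 10, so a solution requires the RHS to be a perfect cube.
Strategy: iterate y from -30 to 30, compute RHS = 20·y³ + 10, and check whether it is a (positive or negative) perfect cube.
Check small values of y:
  y = 0: RHS = 10 is not a perfect cube.
  y = 1: RHS = 30 is not a perfect cube.
  y = -1: RHS = -10 is not a perfect cube.
  y = 2: RHS = 170 is not a perfect cube.
  y = -2: RHS = -150 is not a perfect cube.
  y = 3: RHS = 550 is not a perfect cube.
  y = -3: RHS = -530 is not a perfect cube.
Continuing the search up to |y| = 30 finds no solutions either.
No (x, y) in the scanned range satisfies the equation.

No integer solutions with |y| ≤ 30.


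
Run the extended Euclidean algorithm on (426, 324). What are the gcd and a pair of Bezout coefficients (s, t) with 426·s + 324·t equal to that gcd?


Euclidean algorithm on (426, 324) — divide until remainder is 0:
  426 = 1 · 324 + 102
  324 = 3 · 102 + 18
  102 = 5 · 18 + 12
  18 = 1 · 12 + 6
  12 = 2 · 6 + 0
gcd(426, 324) = 6.
Track Bezout coefficients alongside the remainders: start with r₀ = 426 = a·1 + b·0 (s = 1, t = 0) and r₁ = 324 = a·0 + b·1 (s = 0, t = 1); each new remainder r_{k+1} = r_{k-1} − q_k·r_k inherits s_{k+1} = s_{k-1} − q_k·s_k, t_{k+1} = t_{k-1} − q_k·t_k, so r_k = a·s_k + b·t_k at every step:
  q = 1: r = 102, s = 1 − 1·0 = 1, t = 0 − 1·1 = -1  (check: 426·1 + 324·(-1) = 102)
  q = 3: r = 18, s = 0 − 3·1 = -3, t = 1 − 3·(-1) = 4  (check: 426·(-3) + 324·4 = 18)
  q = 5: r = 12, s = 1 − 5·(-3) = 16, t = -1 − 5·4 = -21  (check: 426·16 + 324·(-21) = 12)
  q = 1: r = 6, s = -3 − 1·16 = -19, t = 4 − 1·(-21) = 25  (check: 426·(-19) + 324·25 = 6)
The row with r = 6 (the gcd) gives the Bezout coefficients s = -19, t = 25.
Result: 426 · (-19) + 324 · (25) = 6.

gcd(426, 324) = 6; s = -19, t = 25 (check: 426·(-19) + 324·25 = 6).


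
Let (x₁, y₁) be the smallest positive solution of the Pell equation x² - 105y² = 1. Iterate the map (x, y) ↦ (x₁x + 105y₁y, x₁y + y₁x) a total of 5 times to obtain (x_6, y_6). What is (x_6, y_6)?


Step 1: Find the fundamental solution (x₁, y₁) of x² - 105y² = 1.
  Expand √105 as a continued fraction. a₀ = ⌊√105⌋ = 10; iterate m_{k+1} = d_k·a_k − m_k, d_{k+1} = (105 − m_{k+1}²)/d_k, a_{k+1} = ⌊(a₀ + m_{k+1})/d_{k+1}⌋ (starting m₀ = 0, d₀ = 1), with convergents p_k = a_k·p_{k-1} + p_{k-2}, q_k = a_k·q_{k-1} + q_{k-2} (p₋₁ = 1, q₋₁ = 0):
  k = 0: a₀ = 10; p₀/q₀ = 10/1; p₀² − 105·q₀² = 100 − 105 = -5.
  k = 1: m = 10, d = 5, a = ⌊(10 + 10)/5⌋ = 4; p/q = (4·10 + 1)/(4·1 + 0) = 41/4; p² − 105·q² = 1681 − 1680 = 1.
  The first convergent with p² − 105·q² = 1 gives the fundamental solution (x₁, y₁) = (41, 4).
Step 2: Apply the recurrence (x_{n+1}, y_{n+1}) = (x₁x_n + 105y₁y_n, x₁y_n + y₁x_n) repeatedly.
  From (x_1, y_1) = (41, 4): x_2 = 41·41 + 105·4·4 = 3361; y_2 = 41·4 + 4·41 = 328.
  From (x_2, y_2) = (3361, 328): x_3 = 41·3361 + 105·4·328 = 275561; y_3 = 41·328 + 4·3361 = 26892.
  From (x_3, y_3) = (275561, 26892): x_4 = 41·275561 + 105·4·26892 = 22592641; y_4 = 41·26892 + 4·275561 = 2204816.
  From (x_4, y_4) = (22592641, 2204816): x_5 = 41·22592641 + 105·4·2204816 = 1852321001; y_5 = 41·2204816 + 4·22592641 = 180768020.
  From (x_5, y_5) = (1852321001, 180768020): x_6 = 41·1852321001 + 105·4·180768020 = 151867729441; y_6 = 41·180768020 + 4·1852321001 = 14820772824.
Step 3: Verify x_6² - 105·y_6² = 23063807245564778172481 - 23063807245564778172480 = 1 (should be 1). ✓

(x_1, y_1) = (41, 4); (x_6, y_6) = (151867729441, 14820772824).


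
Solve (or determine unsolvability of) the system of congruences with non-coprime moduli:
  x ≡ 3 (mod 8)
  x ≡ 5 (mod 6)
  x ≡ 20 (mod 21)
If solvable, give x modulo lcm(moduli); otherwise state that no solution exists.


Moduli 8, 6, 21 are not pairwise coprime, so CRT works modulo lcm(m_i) when all pairwise compatibility conditions hold.
Pairwise compatibility: gcd(m_i, m_j) must divide a_i - a_j for every pair.
Merge one congruence at a time:
  Start: x ≡ 3 (mod 8).
  Combine with x ≡ 5 (mod 6): gcd(8, 6) = 2; 5 - 3 = 2, which IS divisible by 2, so compatible.
    Write x = 3 + 8·t and substitute into x ≡ 5 (mod 6): 8·t ≡ 5 − 3 = 2 (mod 6).
    Divide the congruence (and modulus) by g = 2: 4·t ≡ 1 (mod 3).
    Reduce coefficients mod 3: 1·t ≡ 1 (mod 3).
    So t ≡ 1 (mod 3).
    Then x = 3 + 8·1 = 11, valid modulo lcm(8, 6) = 24: x ≡ 11 (mod 24).
  Combine with x ≡ 20 (mod 21): gcd(24, 21) = 3; 20 - 11 = 9, which IS divisible by 3, so compatible.
    Write x = 11 + 24·t and substitute into x ≡ 20 (mod 21): 24·t ≡ 20 − 11 = 9 (mod 21).
    Divide the congruence (and modulus) by g = 3: 8·t ≡ 3 (mod 7).
    Reduce coefficients mod 7: 1·t ≡ 3 (mod 7).
    So t ≡ 3 (mod 7).
    Then x = 11 + 24·3 = 83, valid modulo lcm(24, 21) = 168: x ≡ 83 (mod 168).
Verify: 83 mod 8 = 3, 83 mod 6 = 5, 83 mod 21 = 20.

x ≡ 83 (mod 168).


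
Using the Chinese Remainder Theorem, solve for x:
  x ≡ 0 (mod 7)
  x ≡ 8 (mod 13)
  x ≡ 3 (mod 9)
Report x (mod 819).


Moduli 7, 13, 9 are pairwise coprime; by CRT there is a unique solution modulo M = 7 · 13 · 9 = 819.
Solve pairwise, accumulating the modulus:
  Start with x ≡ 0 (mod 7).
  Combine with x ≡ 8 (mod 13): since gcd(7, 13) = 1, we get a unique residue mod 91.
    Write x = 0 + 7·t and substitute into x ≡ 8 (mod 13): 7·t ≡ 8 − 0 = 8 (mod 13).
    The inverse of 7 mod 13 is 2 (since 7·2 = 14 = 1·13 + 1), so t ≡ 2·8 = 16 ≡ 3 (mod 13).
    Then x = 0 + 7·3 = 21, valid modulo lcm(7, 13) = 91: x ≡ 21 (mod 91).
  Combine with x ≡ 3 (mod 9): since gcd(91, 9) = 1, we get a unique residue mod 819.
    Write x = 21 + 91·t and substitute into x ≡ 3 (mod 9): 91·t ≡ 3 − 21 = -18 (mod 9).
    Reduce coefficients mod 9: 1·t ≡ 0 (mod 9).
    So t ≡ 0 (mod 9).
    Then x = 21 + 91·0 = 21, valid modulo lcm(91, 9) = 819: x ≡ 21 (mod 819).
Verify: 21 mod 7 = 0 ✓, 21 mod 13 = 8 ✓, 21 mod 9 = 3 ✓.

x ≡ 21 (mod 819).


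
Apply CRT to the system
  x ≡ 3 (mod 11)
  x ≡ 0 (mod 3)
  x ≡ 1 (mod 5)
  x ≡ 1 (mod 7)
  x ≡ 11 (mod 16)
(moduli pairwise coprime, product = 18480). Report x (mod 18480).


Product of moduli M = 11 · 3 · 5 · 7 · 16 = 18480.
Merge one congruence at a time:
  Start: x ≡ 3 (mod 11).
  Combine with x ≡ 0 (mod 3); new modulus lcm = 33.
    Write x = 3 + 11·t and substitute into x ≡ 0 (mod 3): 11·t ≡ 0 − 3 = -3 (mod 3).
    Reduce coefficients mod 3: 2·t ≡ 0 (mod 3).
    The inverse of 2 mod 3 is 2 (since 2·2 = 4 = 1·3 + 1), so t ≡ 2·0 = 0 ≡ 0 (mod 3).
    Then x = 3 + 11·0 = 3, valid modulo lcm(11, 3) = 33: x ≡ 3 (mod 33).
  Combine with x ≡ 1 (mod 5); new modulus lcm = 165.
    Write x = 3 + 33·t and substitute into x ≡ 1 (mod 5): 33·t ≡ 1 − 3 = -2 (mod 5).
    Reduce coefficients mod 5: 3·t ≡ 3 (mod 5).
    The inverse of 3 mod 5 is 2 (since 3·2 = 6 = 1·5 + 1), so t ≡ 2·3 = 6 ≡ 1 (mod 5).
    Then x = 3 + 33·1 = 36, valid modulo lcm(33, 5) = 165: x ≡ 36 (mod 165).
  Combine with x ≡ 1 (mod 7); new modulus lcm = 1155.
    Write x = 36 + 165·t and substitute into x ≡ 1 (mod 7): 165·t ≡ 1 − 36 = -35 (mod 7).
    Reduce coefficients mod 7: 4·t ≡ 0 (mod 7).
    The inverse of 4 mod 7 is 2 (since 4·2 = 8 = 1·7 + 1), so t ≡ 2·0 = 0 ≡ 0 (mod 7).
    Then x = 36 + 165·0 = 36, valid modulo lcm(165, 7) = 1155: x ≡ 36 (mod 1155).
  Combine with x ≡ 11 (mod 16); new modulus lcm = 18480.
    Write x = 36 + 1155·t and substitute into x ≡ 11 (mod 16): 1155·t ≡ 11 − 36 = -25 (mod 16).
    Reduce coefficients mod 16: 3·t ≡ 7 (mod 16).
    The inverse of 3 mod 16 is 11 (since 3·11 = 33 = 2·16 + 1), so t ≡ 11·7 = 77 ≡ 13 (mod 16).
    Then x = 36 + 1155·13 = 15051, valid modulo lcm(1155, 16) = 18480: x ≡ 15051 (mod 18480).
Verify against each original: 15051 mod 11 = 3, 15051 mod 3 = 0, 15051 mod 5 = 1, 15051 mod 7 = 1, 15051 mod 16 = 11.

x ≡ 15051 (mod 18480).


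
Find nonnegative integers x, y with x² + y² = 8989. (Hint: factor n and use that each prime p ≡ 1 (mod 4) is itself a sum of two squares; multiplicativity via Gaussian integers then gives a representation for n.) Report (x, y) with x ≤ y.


Step 1: Factor n = 8989 = 89 · 101.
Step 2: Check the mod-4 condition on each prime factor: 89 ≡ 1 (mod 4), exponent 1; 101 ≡ 1 (mod 4), exponent 1.
All primes ≡ 3 (mod 4) appear to even exponent (or don't appear), so by the two-squares theorem n IS expressible as a sum of two squares.
Step 3: Build a representation. Here n = 89 · 101 is a product of primes ≡ 1 (mod 4). Each prime p ≡ 1 (mod 4) is itself a sum of two squares; find a² by testing p − a² for a perfect square:
  89: 89 − 1² = 88, 89 − 2² = 85, 89 − 3² = 80, 89 − 4² = 73, 89 − 5² = 64 = 8² ⇒ 89 = 5² + 8².
  101: 101 − 1² = 100 = 10² ⇒ 101 = 1² + 10².
  Combine using the Brahmagupta–Fibonacci identity (a² + b²)(c² + d²) = (ac − bd)² + (ad + bc)² = (ac + bd)² + (ad − bc)²:
  89 · 101 = 8989: from (5² + 8²)(1² + 10²), take (5·1 − 8·10, 5·10 + 8·1) = (5 − 80, 50 + 8) = (-75, 58); dropping signs (only squares matter) gives (75, 58); check 75² + 58² = 5625 + 3364 = 8989 ✓.
Step 4: Order so x ≤ y and verify: 58² + 75² = 3364 + 5625 = 8989 = n. ✓

n = 8989 = 58² + 75² (one valid representation with x ≤ y).


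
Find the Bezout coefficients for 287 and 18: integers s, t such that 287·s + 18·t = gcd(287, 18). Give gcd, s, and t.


Euclidean algorithm on (287, 18) — divide until remainder is 0:
  287 = 15 · 18 + 17
  18 = 1 · 17 + 1
  17 = 17 · 1 + 0
gcd(287, 18) = 1.
Track Bezout coefficients alongside the remainders: start with r₀ = 287 = a·1 + b·0 (s = 1, t = 0) and r₁ = 18 = a·0 + b·1 (s = 0, t = 1); each new remainder r_{k+1} = r_{k-1} − q_k·r_k inherits s_{k+1} = s_{k-1} − q_k·s_k, t_{k+1} = t_{k-1} − q_k·t_k, so r_k = a·s_k + b·t_k at every step:
  q = 15: r = 17, s = 1 − 15·0 = 1, t = 0 − 15·1 = -15  (check: 287·1 + 18·(-15) = 17)
  q = 1: r = 1, s = 0 − 1·1 = -1, t = 1 − 1·(-15) = 16  (check: 287·(-1) + 18·16 = 1)
The row with r = 1 (the gcd) gives the Bezout coefficients s = -1, t = 16.
Result: 287 · (-1) + 18 · (16) = 1.

gcd(287, 18) = 1; s = -1, t = 16 (check: 287·(-1) + 18·16 = 1).


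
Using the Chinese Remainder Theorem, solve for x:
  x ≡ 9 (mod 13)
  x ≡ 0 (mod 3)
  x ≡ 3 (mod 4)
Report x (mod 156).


Moduli 13, 3, 4 are pairwise coprime; by CRT there is a unique solution modulo M = 13 · 3 · 4 = 156.
Solve pairwise, accumulating the modulus:
  Start with x ≡ 9 (mod 13).
  Combine with x ≡ 0 (mod 3): since gcd(13, 3) = 1, we get a unique residue mod 39.
    Write x = 9 + 13·t and substitute into x ≡ 0 (mod 3): 13·t ≡ 0 − 9 = -9 (mod 3).
    Reduce coefficients mod 3: 1·t ≡ 0 (mod 3).
    So t ≡ 0 (mod 3).
    Then x = 9 + 13·0 = 9, valid modulo lcm(13, 3) = 39: x ≡ 9 (mod 39).
  Combine with x ≡ 3 (mod 4): since gcd(39, 4) = 1, we get a unique residue mod 156.
    Write x = 9 + 39·t and substitute into x ≡ 3 (mod 4): 39·t ≡ 3 − 9 = -6 (mod 4).
    Reduce coefficients mod 4: 3·t ≡ 2 (mod 4).
    The inverse of 3 mod 4 is 3 (since 3·3 = 9 = 2·4 + 1), so t ≡ 3·2 = 6 ≡ 2 (mod 4).
    Then x = 9 + 39·2 = 87, valid modulo lcm(39, 4) = 156: x ≡ 87 (mod 156).
Verify: 87 mod 13 = 9 ✓, 87 mod 3 = 0 ✓, 87 mod 4 = 3 ✓.

x ≡ 87 (mod 156).


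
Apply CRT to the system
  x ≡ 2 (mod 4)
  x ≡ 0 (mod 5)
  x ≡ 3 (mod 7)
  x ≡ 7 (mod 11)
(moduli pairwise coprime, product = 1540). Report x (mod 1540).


Product of moduli M = 4 · 5 · 7 · 11 = 1540.
Merge one congruence at a time:
  Start: x ≡ 2 (mod 4).
  Combine with x ≡ 0 (mod 5); new modulus lcm = 20.
    Write x = 2 + 4·t and substitute into x ≡ 0 (mod 5): 4·t ≡ 0 − 2 = -2 (mod 5).
    Reduce coefficients mod 5: 4·t ≡ 3 (mod 5).
    The inverse of 4 mod 5 is 4 (since 4·4 = 16 = 3·5 + 1), so t ≡ 4·3 = 12 ≡ 2 (mod 5).
    Then x = 2 + 4·2 = 10, valid modulo lcm(4, 5) = 20: x ≡ 10 (mod 20).
  Combine with x ≡ 3 (mod 7); new modulus lcm = 140.
    Write x = 10 + 20·t and substitute into x ≡ 3 (mod 7): 20·t ≡ 3 − 10 = -7 (mod 7).
    Reduce coefficients mod 7: 6·t ≡ 0 (mod 7).
    The inverse of 6 mod 7 is 6 (since 6·6 = 36 = 5·7 + 1), so t ≡ 6·0 = 0 ≡ 0 (mod 7).
    Then x = 10 + 20·0 = 10, valid modulo lcm(20, 7) = 140: x ≡ 10 (mod 140).
  Combine with x ≡ 7 (mod 11); new modulus lcm = 1540.
    Write x = 10 + 140·t and substitute into x ≡ 7 (mod 11): 140·t ≡ 7 − 10 = -3 (mod 11).
    Reduce coefficients mod 11: 8·t ≡ 8 (mod 11).
    The inverse of 8 mod 11 is 7 (since 8·7 = 56 = 5·11 + 1), so t ≡ 7·8 = 56 ≡ 1 (mod 11).
    Then x = 10 + 140·1 = 150, valid modulo lcm(140, 11) = 1540: x ≡ 150 (mod 1540).
Verify against each original: 150 mod 4 = 2, 150 mod 5 = 0, 150 mod 7 = 3, 150 mod 11 = 7.

x ≡ 150 (mod 1540).
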